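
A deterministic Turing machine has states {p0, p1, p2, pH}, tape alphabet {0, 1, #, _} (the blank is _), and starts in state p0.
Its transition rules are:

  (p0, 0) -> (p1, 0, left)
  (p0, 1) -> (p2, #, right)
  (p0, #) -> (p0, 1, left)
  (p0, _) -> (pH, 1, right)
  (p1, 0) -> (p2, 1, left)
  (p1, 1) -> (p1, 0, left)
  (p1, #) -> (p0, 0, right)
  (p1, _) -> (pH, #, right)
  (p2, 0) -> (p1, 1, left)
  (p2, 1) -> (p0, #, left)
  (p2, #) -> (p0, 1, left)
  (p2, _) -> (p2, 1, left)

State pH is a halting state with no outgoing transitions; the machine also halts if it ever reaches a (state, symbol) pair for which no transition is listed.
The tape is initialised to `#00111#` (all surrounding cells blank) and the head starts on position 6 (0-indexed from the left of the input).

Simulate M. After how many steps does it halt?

state=p0 head=6 tape=_#00111[#]   (p0,#)→(p0,1,left)
state=p0 head=5 tape=_#0011[1]1   (p0,1)→(p2,#,right)
state=p2 head=6 tape=_#0011#[1]   (p2,1)→(p0,#,left)
state=p0 head=5 tape=_#0011[#]#   (p0,#)→(p0,1,left)
state=p0 head=4 tape=_#001[1]1#   (p0,1)→(p2,#,right)
state=p2 head=5 tape=_#001#[1]#   (p2,1)→(p0,#,left)
state=p0 head=4 tape=_#001[#]##   (p0,#)→(p0,1,left)
state=p0 head=3 tape=_#00[1]1##   (p0,1)→(p2,#,right)
state=p2 head=4 tape=_#00#[1]##   (p2,1)→(p0,#,left)
state=p0 head=3 tape=_#00[#]###   (p0,#)→(p0,1,left)
state=p0 head=2 tape=_#0[0]1###   (p0,0)→(p1,0,left)
state=p1 head=1 tape=_#[0]01###   (p1,0)→(p2,1,left)
state=p2 head=0 tape=_[#]101###   (p2,#)→(p0,1,left)
state=p0 head=-1 tape=[_]1101###   (p0,_)→(pH,1,right)
state=pH head=0 tape=1[1]101###
M halts after 14 transitions.

14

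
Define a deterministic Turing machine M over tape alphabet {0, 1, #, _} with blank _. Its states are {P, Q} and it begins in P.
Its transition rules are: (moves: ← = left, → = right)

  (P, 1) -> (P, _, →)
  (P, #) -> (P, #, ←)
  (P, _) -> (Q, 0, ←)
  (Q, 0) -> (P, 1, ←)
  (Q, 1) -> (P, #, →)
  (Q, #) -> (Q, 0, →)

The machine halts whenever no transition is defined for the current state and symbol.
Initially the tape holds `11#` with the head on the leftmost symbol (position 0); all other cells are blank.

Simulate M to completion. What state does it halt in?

Q

P | [1]1#   read 1 → write _, move →, go to P
P | _[1]#   read 1 → write _, move →, go to P
P | __[#]   read # → write #, move ←, go to P
P | _[_]#   read _ → write 0, move ←, go to Q
Q | [_]0#
No transition is defined for (Q, _); M halts in state Q.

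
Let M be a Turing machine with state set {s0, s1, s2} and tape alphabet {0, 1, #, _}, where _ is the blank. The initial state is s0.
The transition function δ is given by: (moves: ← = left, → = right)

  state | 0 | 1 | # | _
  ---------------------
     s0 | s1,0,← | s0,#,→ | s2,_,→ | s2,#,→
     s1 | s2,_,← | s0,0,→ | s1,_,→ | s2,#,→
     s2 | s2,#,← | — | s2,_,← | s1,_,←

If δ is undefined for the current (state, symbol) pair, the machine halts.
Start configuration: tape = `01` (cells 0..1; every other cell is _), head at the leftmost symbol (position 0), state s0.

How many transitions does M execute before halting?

25

s0 | ___[0]1   read 0 → write 0, move ←, go to s1
s1 | __[_]01   read _ → write #, move →, go to s2
s2 | __#[0]1   read 0 → write #, move ←, go to s2
s2 | __[#]#1   read # → write _, move ←, go to s2
s2 | _[_]_#1   read _ → write _, move ←, go to s1
s1 | [_]__#1   read _ → write #, move →, go to s2
s2 | #[_]_#1   read _ → write _, move ←, go to s1
s1 | [#]__#1   read # → write _, move →, go to s1
s1 | _[_]_#1   read _ → write #, move →, go to s2
s2 | _#[_]#1   read _ → write _, move ←, go to s1
s1 | _[#]_#1   read # → write _, move →, go to s1
s1 | __[_]#1   read _ → write #, move →, go to s2
s2 | __#[#]1   read # → write _, move ←, go to s2
s2 | __[#]_1   read # → write _, move ←, go to s2
s2 | _[_]__1   read _ → write _, move ←, go to s1
s1 | [_]___1   read _ → write #, move →, go to s2
s2 | #[_]__1   read _ → write _, move ←, go to s1
s1 | [#]___1   read # → write _, move →, go to s1
s1 | _[_]__1   read _ → write #, move →, go to s2
s2 | _#[_]_1   read _ → write _, move ←, go to s1
s1 | _[#]__1   read # → write _, move →, go to s1
s1 | __[_]_1   read _ → write #, move →, go to s2
s2 | __#[_]1   read _ → write _, move ←, go to s1
s1 | __[#]_1   read # → write _, move →, go to s1
s1 | ___[_]1   read _ → write #, move →, go to s2
s2 | ___#[1]
M halts after 25 transitions.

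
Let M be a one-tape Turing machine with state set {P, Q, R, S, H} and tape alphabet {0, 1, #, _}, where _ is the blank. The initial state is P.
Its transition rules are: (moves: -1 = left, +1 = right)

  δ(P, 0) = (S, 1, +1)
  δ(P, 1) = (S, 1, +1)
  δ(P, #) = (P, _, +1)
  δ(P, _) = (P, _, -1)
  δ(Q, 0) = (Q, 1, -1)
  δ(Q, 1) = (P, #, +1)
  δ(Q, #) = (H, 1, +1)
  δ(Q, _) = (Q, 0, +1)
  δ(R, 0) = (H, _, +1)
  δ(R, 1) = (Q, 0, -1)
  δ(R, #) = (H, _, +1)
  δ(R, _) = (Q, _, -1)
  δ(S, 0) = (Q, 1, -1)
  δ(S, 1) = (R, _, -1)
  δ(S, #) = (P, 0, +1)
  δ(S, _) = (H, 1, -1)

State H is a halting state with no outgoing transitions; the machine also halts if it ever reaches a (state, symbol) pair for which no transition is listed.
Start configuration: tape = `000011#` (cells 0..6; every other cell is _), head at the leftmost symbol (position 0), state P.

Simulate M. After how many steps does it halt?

P | [0]00011#   read 0 → write 1, move +1, go to S
S | 1[0]0011#   read 0 → write 1, move -1, go to Q
Q | [1]10011#   read 1 → write #, move +1, go to P
P | #[1]0011#   read 1 → write 1, move +1, go to S
S | #1[0]011#   read 0 → write 1, move -1, go to Q
Q | #[1]1011#   read 1 → write #, move +1, go to P
P | ##[1]011#   read 1 → write 1, move +1, go to S
S | ##1[0]11#   read 0 → write 1, move -1, go to Q
Q | ##[1]111#   read 1 → write #, move +1, go to P
P | ###[1]11#   read 1 → write 1, move +1, go to S
S | ###1[1]1#   read 1 → write _, move -1, go to R
R | ###[1]_1#   read 1 → write 0, move -1, go to Q
Q | ##[#]0_1#   read # → write 1, move +1, go to H
H | ##1[0]_1#
M halts after 13 transitions.

13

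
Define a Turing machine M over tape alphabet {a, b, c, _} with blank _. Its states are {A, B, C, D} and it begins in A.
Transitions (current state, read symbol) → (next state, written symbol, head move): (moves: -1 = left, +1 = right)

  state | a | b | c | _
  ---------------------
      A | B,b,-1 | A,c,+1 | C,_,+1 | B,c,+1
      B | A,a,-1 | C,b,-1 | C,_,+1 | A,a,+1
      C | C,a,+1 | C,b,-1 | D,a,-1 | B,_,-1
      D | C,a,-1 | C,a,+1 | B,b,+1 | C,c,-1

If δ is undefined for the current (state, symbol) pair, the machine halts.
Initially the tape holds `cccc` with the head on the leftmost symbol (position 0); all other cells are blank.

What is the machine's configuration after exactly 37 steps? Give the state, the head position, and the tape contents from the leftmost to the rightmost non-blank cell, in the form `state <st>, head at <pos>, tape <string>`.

state C, head at 1, tape aa_aba

state=A head=0 tape=__[c]ccc_   (A,c)→(C,_,+1)
state=C head=1 tape=___[c]cc_   (C,c)→(D,a,-1)
state=D head=0 tape=__[_]acc_   (D,_)→(C,c,-1)
state=C head=-1 tape=_[_]cacc_   (C,_)→(B,_,-1)
state=B head=-2 tape=[_]_cacc_   (B,_)→(A,a,+1)
state=A head=-1 tape=a[_]cacc_   (A,_)→(B,c,+1)
state=B head=0 tape=ac[c]acc_   (B,c)→(C,_,+1)
state=C head=1 tape=ac_[a]cc_   (C,a)→(C,a,+1)
state=C head=2 tape=ac_a[c]c_   (C,c)→(D,a,-1)
state=D head=1 tape=ac_[a]ac_   (D,a)→(C,a,-1)
state=C head=0 tape=ac[_]aac_   (C,_)→(B,_,-1)
state=B head=-1 tape=a[c]_aac_   (B,c)→(C,_,+1)
state=C head=0 tape=a_[_]aac_   (C,_)→(B,_,-1)
state=B head=-1 tape=a[_]_aac_   (B,_)→(A,a,+1)
state=A head=0 tape=aa[_]aac_   (A,_)→(B,c,+1)
state=B head=1 tape=aac[a]ac_   (B,a)→(A,a,-1)
state=A head=0 tape=aa[c]aac_   (A,c)→(C,_,+1)
state=C head=1 tape=aa_[a]ac_   (C,a)→(C,a,+1)
state=C head=2 tape=aa_a[a]c_   (C,a)→(C,a,+1)
state=C head=3 tape=aa_aa[c]_   (C,c)→(D,a,-1)
state=D head=2 tape=aa_a[a]a_   (D,a)→(C,a,-1)
state=C head=1 tape=aa_[a]aa_   (C,a)→(C,a,+1)
state=C head=2 tape=aa_a[a]a_   (C,a)→(C,a,+1)
state=C head=3 tape=aa_aa[a]_   (C,a)→(C,a,+1)
state=C head=4 tape=aa_aaa[_]   (C,_)→(B,_,-1)
state=B head=3 tape=aa_aa[a]_   (B,a)→(A,a,-1)
state=A head=2 tape=aa_a[a]a_   (A,a)→(B,b,-1)
state=B head=1 tape=aa_[a]ba_   (B,a)→(A,a,-1)
state=A head=0 tape=aa[_]aba_   (A,_)→(B,c,+1)
state=B head=1 tape=aac[a]ba_   (B,a)→(A,a,-1)
state=A head=0 tape=aa[c]aba_   (A,c)→(C,_,+1)
state=C head=1 tape=aa_[a]ba_   (C,a)→(C,a,+1)
state=C head=2 tape=aa_a[b]a_   (C,b)→(C,b,-1)
state=C head=1 tape=aa_[a]ba_   (C,a)→(C,a,+1)
state=C head=2 tape=aa_a[b]a_   (C,b)→(C,b,-1)
state=C head=1 tape=aa_[a]ba_   (C,a)→(C,a,+1)
state=C head=2 tape=aa_a[b]a_   (C,b)→(C,b,-1)
state=C head=1 tape=aa_[a]ba_
After 37 steps: state C, head at 1, tape aa_aba.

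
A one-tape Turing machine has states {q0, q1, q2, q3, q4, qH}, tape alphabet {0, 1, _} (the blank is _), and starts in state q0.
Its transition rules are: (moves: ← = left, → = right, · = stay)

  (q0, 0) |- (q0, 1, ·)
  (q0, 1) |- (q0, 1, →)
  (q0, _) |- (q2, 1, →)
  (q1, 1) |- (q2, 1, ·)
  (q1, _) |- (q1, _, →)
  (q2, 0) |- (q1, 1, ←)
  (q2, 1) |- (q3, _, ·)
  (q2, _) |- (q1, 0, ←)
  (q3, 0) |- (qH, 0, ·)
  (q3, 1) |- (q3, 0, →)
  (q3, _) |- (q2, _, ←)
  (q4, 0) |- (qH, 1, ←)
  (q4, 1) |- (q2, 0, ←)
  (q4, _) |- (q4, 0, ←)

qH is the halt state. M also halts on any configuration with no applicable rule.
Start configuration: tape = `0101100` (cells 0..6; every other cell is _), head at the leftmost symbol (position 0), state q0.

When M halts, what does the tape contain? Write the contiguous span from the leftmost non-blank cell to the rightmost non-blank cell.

q0 | __[0]101100__   read 0 → write 1, move ·, go to q0
q0 | __[1]101100__   read 1 → write 1, move →, go to q0
q0 | __1[1]01100__   read 1 → write 1, move →, go to q0
q0 | __11[0]1100__   read 0 → write 1, move ·, go to q0
q0 | __11[1]1100__   read 1 → write 1, move →, go to q0
q0 | __111[1]100__   read 1 → write 1, move →, go to q0
q0 | __1111[1]00__   read 1 → write 1, move →, go to q0
q0 | __11111[0]0__   read 0 → write 1, move ·, go to q0
q0 | __11111[1]0__   read 1 → write 1, move →, go to q0
q0 | __111111[0]__   read 0 → write 1, move ·, go to q0
q0 | __111111[1]__   read 1 → write 1, move →, go to q0
q0 | __1111111[_]_   read _ → write 1, move →, go to q2
q2 | __11111111[_]   read _ → write 0, move ←, go to q1
q1 | __1111111[1]0   read 1 → write 1, move ·, go to q2
q2 | __1111111[1]0   read 1 → write _, move ·, go to q3
q3 | __1111111[_]0   read _ → write _, move ←, go to q2
q2 | __111111[1]_0   read 1 → write _, move ·, go to q3
q3 | __111111[_]_0   read _ → write _, move ←, go to q2
q2 | __11111[1]__0   read 1 → write _, move ·, go to q3
q3 | __11111[_]__0   read _ → write _, move ←, go to q2
q2 | __1111[1]___0   read 1 → write _, move ·, go to q3
q3 | __1111[_]___0   read _ → write _, move ←, go to q2
q2 | __111[1]____0   read 1 → write _, move ·, go to q3
q3 | __111[_]____0   read _ → write _, move ←, go to q2
q2 | __11[1]_____0   read 1 → write _, move ·, go to q3
q3 | __11[_]_____0   read _ → write _, move ←, go to q2
q2 | __1[1]______0   read 1 → write _, move ·, go to q3
q3 | __1[_]______0   read _ → write _, move ←, go to q2
q2 | __[1]_______0   read 1 → write _, move ·, go to q3
q3 | __[_]_______0   read _ → write _, move ←, go to q2
q2 | _[_]________0   read _ → write 0, move ←, go to q1
q1 | [_]0________0   read _ → write _, move →, go to q1
q1 | _[0]________0
The non-blank tape span at halt is 0________0.

0________0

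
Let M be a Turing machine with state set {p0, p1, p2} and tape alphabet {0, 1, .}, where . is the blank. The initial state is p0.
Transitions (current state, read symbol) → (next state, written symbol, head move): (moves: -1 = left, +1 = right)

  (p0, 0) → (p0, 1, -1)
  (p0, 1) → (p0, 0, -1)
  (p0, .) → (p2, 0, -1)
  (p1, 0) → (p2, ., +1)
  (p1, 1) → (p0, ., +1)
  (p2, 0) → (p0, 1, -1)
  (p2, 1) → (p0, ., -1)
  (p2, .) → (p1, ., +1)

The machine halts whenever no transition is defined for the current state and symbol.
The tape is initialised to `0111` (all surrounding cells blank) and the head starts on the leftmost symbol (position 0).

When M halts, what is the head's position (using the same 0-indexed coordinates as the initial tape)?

6

p0 | ..[0]111...   read 0 → write 1, move -1, go to p0
p0 | .[.]1111...   read . → write 0, move -1, go to p2
p2 | [.]01111...   read . → write ., move +1, go to p1
p1 | .[0]1111...   read 0 → write ., move +1, go to p2
p2 | ..[1]111...   read 1 → write ., move -1, go to p0
p0 | .[.].111...   read . → write 0, move -1, go to p2
p2 | [.]0.111...   read . → write ., move +1, go to p1
p1 | .[0].111...   read 0 → write ., move +1, go to p2
p2 | ..[.]111...   read . → write ., move +1, go to p1
p1 | ...[1]11...   read 1 → write ., move +1, go to p0
p0 | ....[1]1...   read 1 → write 0, move -1, go to p0
p0 | ...[.]01...   read . → write 0, move -1, go to p2
p2 | ..[.]001...   read . → write ., move +1, go to p1
p1 | ...[0]01...   read 0 → write ., move +1, go to p2
p2 | ....[0]1...   read 0 → write 1, move -1, go to p0
p0 | ...[.]11...   read . → write 0, move -1, go to p2
p2 | ..[.]011...   read . → write ., move +1, go to p1
p1 | ...[0]11...   read 0 → write ., move +1, go to p2
p2 | ....[1]1...   read 1 → write ., move -1, go to p0
p0 | ...[.].1...   read . → write 0, move -1, go to p2
p2 | ..[.]0.1...   read . → write ., move +1, go to p1
p1 | ...[0].1...   read 0 → write ., move +1, go to p2
p2 | ....[.]1...   read . → write ., move +1, go to p1
p1 | .....[1]...   read 1 → write ., move +1, go to p0
p0 | ......[.]..   read . → write 0, move -1, go to p2
p2 | .....[.]0..   read . → write ., move +1, go to p1
p1 | ......[0]..   read 0 → write ., move +1, go to p2
p2 | .......[.].   read . → write ., move +1, go to p1
p1 | ........[.]
At halt the head is at cell 6.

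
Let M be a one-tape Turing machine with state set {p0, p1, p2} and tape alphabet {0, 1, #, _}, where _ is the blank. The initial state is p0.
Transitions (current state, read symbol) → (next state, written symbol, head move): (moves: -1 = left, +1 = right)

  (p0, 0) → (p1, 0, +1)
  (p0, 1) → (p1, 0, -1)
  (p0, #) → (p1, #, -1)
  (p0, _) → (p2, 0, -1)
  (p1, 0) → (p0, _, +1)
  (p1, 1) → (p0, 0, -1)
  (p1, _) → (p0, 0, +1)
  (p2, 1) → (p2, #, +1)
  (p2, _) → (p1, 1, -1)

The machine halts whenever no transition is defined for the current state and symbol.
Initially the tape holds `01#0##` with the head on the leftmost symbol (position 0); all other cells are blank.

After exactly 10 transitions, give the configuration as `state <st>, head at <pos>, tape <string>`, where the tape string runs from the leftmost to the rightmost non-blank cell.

state p0, head at 2, tape 00#0##

state=p0 head=0 tape=[0]1#0##   (p0,0)→(p1,0,+1)
state=p1 head=1 tape=0[1]#0##   (p1,1)→(p0,0,-1)
state=p0 head=0 tape=[0]0#0##   (p0,0)→(p1,0,+1)
state=p1 head=1 tape=0[0]#0##   (p1,0)→(p0,_,+1)
state=p0 head=2 tape=0_[#]0##   (p0,#)→(p1,#,-1)
state=p1 head=1 tape=0[_]#0##   (p1,_)→(p0,0,+1)
state=p0 head=2 tape=00[#]0##   (p0,#)→(p1,#,-1)
state=p1 head=1 tape=0[0]#0##   (p1,0)→(p0,_,+1)
state=p0 head=2 tape=0_[#]0##   (p0,#)→(p1,#,-1)
state=p1 head=1 tape=0[_]#0##   (p1,_)→(p0,0,+1)
state=p0 head=2 tape=00[#]0##
After 10 steps: state p0, head at 2, tape 00#0##.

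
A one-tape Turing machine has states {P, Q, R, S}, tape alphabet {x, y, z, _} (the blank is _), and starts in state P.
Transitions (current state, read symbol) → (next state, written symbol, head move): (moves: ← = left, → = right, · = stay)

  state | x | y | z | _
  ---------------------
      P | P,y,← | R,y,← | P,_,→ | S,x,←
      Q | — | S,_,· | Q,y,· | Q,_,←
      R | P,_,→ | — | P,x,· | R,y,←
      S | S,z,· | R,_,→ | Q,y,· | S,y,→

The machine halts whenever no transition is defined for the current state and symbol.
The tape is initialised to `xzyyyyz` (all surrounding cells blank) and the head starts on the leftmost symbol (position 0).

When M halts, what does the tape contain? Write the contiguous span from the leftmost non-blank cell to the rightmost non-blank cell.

yyyyyyyyz

P | __[x]zyyyyz   read x → write y, move ←, go to P
P | _[_]yzyyyyz   read _ → write x, move ←, go to S
S | [_]xyzyyyyz   read _ → write y, move →, go to S
S | y[x]yzyyyyz   read x → write z, move ·, go to S
S | y[z]yzyyyyz   read z → write y, move ·, go to Q
Q | y[y]yzyyyyz   read y → write _, move ·, go to S
S | y[_]yzyyyyz   read _ → write y, move →, go to S
S | yy[y]zyyyyz   read y → write _, move →, go to R
R | yy_[z]yyyyz   read z → write x, move ·, go to P
P | yy_[x]yyyyz   read x → write y, move ←, go to P
P | yy[_]yyyyyz   read _ → write x, move ←, go to S
S | y[y]xyyyyyz   read y → write _, move →, go to R
R | y_[x]yyyyyz   read x → write _, move →, go to P
P | y__[y]yyyyz   read y → write y, move ←, go to R
R | y_[_]yyyyyz   read _ → write y, move ←, go to R
R | y[_]yyyyyyz   read _ → write y, move ←, go to R
R | [y]yyyyyyyz
The non-blank tape span at halt is yyyyyyyyz.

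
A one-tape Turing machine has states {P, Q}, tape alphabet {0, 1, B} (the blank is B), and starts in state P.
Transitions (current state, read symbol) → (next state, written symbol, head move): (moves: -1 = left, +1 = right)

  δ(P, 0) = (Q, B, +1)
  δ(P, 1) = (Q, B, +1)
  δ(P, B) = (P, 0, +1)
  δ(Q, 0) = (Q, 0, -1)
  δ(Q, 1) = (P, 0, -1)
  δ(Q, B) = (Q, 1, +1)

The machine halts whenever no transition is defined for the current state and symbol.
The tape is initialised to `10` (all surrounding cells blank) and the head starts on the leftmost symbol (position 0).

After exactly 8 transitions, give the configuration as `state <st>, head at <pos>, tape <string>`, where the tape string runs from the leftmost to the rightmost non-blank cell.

state Q, head at 0, tape 0B0

P | B[1]0   read 1 → write B, move +1, go to Q
Q | BB[0]   read 0 → write 0, move -1, go to Q
Q | B[B]0   read B → write 1, move +1, go to Q
Q | B1[0]   read 0 → write 0, move -1, go to Q
Q | B[1]0   read 1 → write 0, move -1, go to P
P | [B]00   read B → write 0, move +1, go to P
P | 0[0]0   read 0 → write B, move +1, go to Q
Q | 0B[0]   read 0 → write 0, move -1, go to Q
Q | 0[B]0
After 8 steps: state Q, head at 0, tape 0B0.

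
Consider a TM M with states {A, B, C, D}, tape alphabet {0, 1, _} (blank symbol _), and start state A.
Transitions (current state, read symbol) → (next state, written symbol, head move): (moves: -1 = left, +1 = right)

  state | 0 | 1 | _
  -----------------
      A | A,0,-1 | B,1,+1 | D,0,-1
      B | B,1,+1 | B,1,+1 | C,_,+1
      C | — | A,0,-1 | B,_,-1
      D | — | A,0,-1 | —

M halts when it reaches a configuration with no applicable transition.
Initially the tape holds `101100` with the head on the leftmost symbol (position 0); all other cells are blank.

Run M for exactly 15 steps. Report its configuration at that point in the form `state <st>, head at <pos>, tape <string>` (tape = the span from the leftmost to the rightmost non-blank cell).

state=A head=0 tape=[1]01100__   (A,1)→(B,1,+1)
state=B head=1 tape=1[0]1100__   (B,0)→(B,1,+1)
state=B head=2 tape=11[1]100__   (B,1)→(B,1,+1)
state=B head=3 tape=111[1]00__   (B,1)→(B,1,+1)
state=B head=4 tape=1111[0]0__   (B,0)→(B,1,+1)
state=B head=5 tape=11111[0]__   (B,0)→(B,1,+1)
state=B head=6 tape=111111[_]_   (B,_)→(C,_,+1)
state=C head=7 tape=111111_[_]   (C,_)→(B,_,-1)
state=B head=6 tape=111111[_]_   (B,_)→(C,_,+1)
state=C head=7 tape=111111_[_]   (C,_)→(B,_,-1)
state=B head=6 tape=111111[_]_   (B,_)→(C,_,+1)
state=C head=7 tape=111111_[_]   (C,_)→(B,_,-1)
state=B head=6 tape=111111[_]_   (B,_)→(C,_,+1)
state=C head=7 tape=111111_[_]   (C,_)→(B,_,-1)
state=B head=6 tape=111111[_]_   (B,_)→(C,_,+1)
state=C head=7 tape=111111_[_]
After 15 steps: state C, head at 7, tape 111111.

state C, head at 7, tape 111111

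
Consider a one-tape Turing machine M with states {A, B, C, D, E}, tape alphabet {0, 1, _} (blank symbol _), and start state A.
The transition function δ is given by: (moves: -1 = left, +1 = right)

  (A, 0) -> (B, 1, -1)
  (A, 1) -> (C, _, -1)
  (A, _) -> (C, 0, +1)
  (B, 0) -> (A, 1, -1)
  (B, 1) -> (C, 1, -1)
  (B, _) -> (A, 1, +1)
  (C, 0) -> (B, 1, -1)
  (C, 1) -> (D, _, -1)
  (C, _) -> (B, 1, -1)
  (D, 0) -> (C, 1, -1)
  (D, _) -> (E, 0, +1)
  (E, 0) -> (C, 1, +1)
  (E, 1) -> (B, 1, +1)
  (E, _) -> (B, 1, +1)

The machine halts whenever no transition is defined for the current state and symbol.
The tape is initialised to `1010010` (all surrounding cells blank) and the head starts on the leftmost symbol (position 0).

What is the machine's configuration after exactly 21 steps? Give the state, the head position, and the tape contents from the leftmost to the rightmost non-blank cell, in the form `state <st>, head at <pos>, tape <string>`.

state A, head at -3, tape 0111__1110010

A | ______[1]010010   read 1 → write _, move -1, go to C
C | _____[_]_010010   read _ → write 1, move -1, go to B
B | ____[_]1_010010   read _ → write 1, move +1, go to A
A | ____1[1]_010010   read 1 → write _, move -1, go to C
C | ____[1]__010010   read 1 → write _, move -1, go to D
D | ___[_]___010010   read _ → write 0, move +1, go to E
E | ___0[_]__010010   read _ → write 1, move +1, go to B
B | ___01[_]_010010   read _ → write 1, move +1, go to A
A | ___011[_]010010   read _ → write 0, move +1, go to C
C | ___0110[0]10010   read 0 → write 1, move -1, go to B
B | ___011[0]110010   read 0 → write 1, move -1, go to A
A | ___01[1]1110010   read 1 → write _, move -1, go to C
C | ___0[1]_1110010   read 1 → write _, move -1, go to D
D | ___[0]__1110010   read 0 → write 1, move -1, go to C
C | __[_]1__1110010   read _ → write 1, move -1, go to B
B | _[_]11__1110010   read _ → write 1, move +1, go to A
A | _1[1]1__1110010   read 1 → write _, move -1, go to C
C | _[1]_1__1110010   read 1 → write _, move -1, go to D
D | [_]__1__1110010   read _ → write 0, move +1, go to E
E | 0[_]_1__1110010   read _ → write 1, move +1, go to B
B | 01[_]1__1110010   read _ → write 1, move +1, go to A
A | 011[1]__1110010
After 21 steps: state A, head at -3, tape 0111__1110010.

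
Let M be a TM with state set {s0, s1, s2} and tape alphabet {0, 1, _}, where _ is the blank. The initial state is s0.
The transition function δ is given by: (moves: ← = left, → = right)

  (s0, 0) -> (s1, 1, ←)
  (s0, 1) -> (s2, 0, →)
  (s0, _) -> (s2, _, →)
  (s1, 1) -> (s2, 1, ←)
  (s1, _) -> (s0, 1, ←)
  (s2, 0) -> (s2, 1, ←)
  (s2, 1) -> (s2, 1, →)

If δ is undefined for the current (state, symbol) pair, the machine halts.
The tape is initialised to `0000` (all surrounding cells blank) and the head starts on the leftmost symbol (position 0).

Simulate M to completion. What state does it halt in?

s0 | __[0]000_   read 0 → write 1, move ←, go to s1
s1 | _[_]1000_   read _ → write 1, move ←, go to s0
s0 | [_]11000_   read _ → write _, move →, go to s2
s2 | _[1]1000_   read 1 → write 1, move →, go to s2
s2 | _1[1]000_   read 1 → write 1, move →, go to s2
s2 | _11[0]00_   read 0 → write 1, move ←, go to s2
s2 | _1[1]100_   read 1 → write 1, move →, go to s2
s2 | _11[1]00_   read 1 → write 1, move →, go to s2
s2 | _111[0]0_   read 0 → write 1, move ←, go to s2
s2 | _11[1]10_   read 1 → write 1, move →, go to s2
s2 | _111[1]0_   read 1 → write 1, move →, go to s2
s2 | _1111[0]_   read 0 → write 1, move ←, go to s2
s2 | _111[1]1_   read 1 → write 1, move →, go to s2
s2 | _1111[1]_   read 1 → write 1, move →, go to s2
s2 | _11111[_]
No transition is defined for (s2, _); M halts in state s2.

s2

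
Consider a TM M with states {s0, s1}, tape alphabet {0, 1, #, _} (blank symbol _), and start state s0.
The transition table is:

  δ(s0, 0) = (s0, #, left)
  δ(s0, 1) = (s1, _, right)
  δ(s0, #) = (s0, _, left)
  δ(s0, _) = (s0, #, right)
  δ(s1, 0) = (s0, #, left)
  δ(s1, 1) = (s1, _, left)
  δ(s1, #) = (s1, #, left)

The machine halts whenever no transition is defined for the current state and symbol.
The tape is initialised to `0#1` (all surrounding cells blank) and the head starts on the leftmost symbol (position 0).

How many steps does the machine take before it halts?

state=s0 head=0 tape=___[0]#1_   (s0,0)→(s0,#,left)
state=s0 head=-1 tape=__[_]##1_   (s0,_)→(s0,#,right)
state=s0 head=0 tape=__#[#]#1_   (s0,#)→(s0,_,left)
state=s0 head=-1 tape=__[#]_#1_   (s0,#)→(s0,_,left)
state=s0 head=-2 tape=_[_]__#1_   (s0,_)→(s0,#,right)
state=s0 head=-1 tape=_#[_]_#1_   (s0,_)→(s0,#,right)
state=s0 head=0 tape=_##[_]#1_   (s0,_)→(s0,#,right)
state=s0 head=1 tape=_###[#]1_   (s0,#)→(s0,_,left)
state=s0 head=0 tape=_##[#]_1_   (s0,#)→(s0,_,left)
state=s0 head=-1 tape=_#[#]__1_   (s0,#)→(s0,_,left)
state=s0 head=-2 tape=_[#]___1_   (s0,#)→(s0,_,left)
state=s0 head=-3 tape=[_]____1_   (s0,_)→(s0,#,right)
state=s0 head=-2 tape=#[_]___1_   (s0,_)→(s0,#,right)
state=s0 head=-1 tape=##[_]__1_   (s0,_)→(s0,#,right)
state=s0 head=0 tape=###[_]_1_   (s0,_)→(s0,#,right)
state=s0 head=1 tape=####[_]1_   (s0,_)→(s0,#,right)
state=s0 head=2 tape=#####[1]_   (s0,1)→(s1,_,right)
state=s1 head=3 tape=#####_[_]
M halts after 17 transitions.

17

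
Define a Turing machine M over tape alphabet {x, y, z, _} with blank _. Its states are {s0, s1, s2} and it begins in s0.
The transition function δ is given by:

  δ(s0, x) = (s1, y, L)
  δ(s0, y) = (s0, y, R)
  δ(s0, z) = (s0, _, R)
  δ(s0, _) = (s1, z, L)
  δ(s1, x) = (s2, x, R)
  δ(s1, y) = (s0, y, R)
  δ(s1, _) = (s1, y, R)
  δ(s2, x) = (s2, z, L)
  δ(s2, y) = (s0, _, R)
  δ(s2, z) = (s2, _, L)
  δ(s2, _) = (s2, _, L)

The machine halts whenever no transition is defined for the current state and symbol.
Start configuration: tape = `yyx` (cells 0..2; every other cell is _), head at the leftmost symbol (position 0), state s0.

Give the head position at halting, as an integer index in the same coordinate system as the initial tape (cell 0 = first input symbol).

4

s0 | [y]yx__   read y → write y, move R, go to s0
s0 | y[y]x__   read y → write y, move R, go to s0
s0 | yy[x]__   read x → write y, move L, go to s1
s1 | y[y]y__   read y → write y, move R, go to s0
s0 | yy[y]__   read y → write y, move R, go to s0
s0 | yyy[_]_   read _ → write z, move L, go to s1
s1 | yy[y]z_   read y → write y, move R, go to s0
s0 | yyy[z]_   read z → write _, move R, go to s0
s0 | yyy_[_]   read _ → write z, move L, go to s1
s1 | yyy[_]z   read _ → write y, move R, go to s1
s1 | yyyy[z]
At halt the head is at cell 4.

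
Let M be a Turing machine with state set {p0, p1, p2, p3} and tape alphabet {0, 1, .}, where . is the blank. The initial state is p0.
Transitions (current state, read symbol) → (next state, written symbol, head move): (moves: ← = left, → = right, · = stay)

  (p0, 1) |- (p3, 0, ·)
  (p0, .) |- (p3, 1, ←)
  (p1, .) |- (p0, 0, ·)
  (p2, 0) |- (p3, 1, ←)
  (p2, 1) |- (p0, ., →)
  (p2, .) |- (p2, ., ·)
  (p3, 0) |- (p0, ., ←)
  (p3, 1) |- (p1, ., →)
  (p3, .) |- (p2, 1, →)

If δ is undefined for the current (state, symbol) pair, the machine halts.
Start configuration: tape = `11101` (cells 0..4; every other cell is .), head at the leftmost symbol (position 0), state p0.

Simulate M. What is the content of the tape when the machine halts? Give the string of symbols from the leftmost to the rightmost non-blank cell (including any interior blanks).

1.1.101

p0 | ..[1]1101   read 1 → write 0, move ·, go to p3
p3 | ..[0]1101   read 0 → write ., move ←, go to p0
p0 | .[.].1101   read . → write 1, move ←, go to p3
p3 | [.]1.1101   read . → write 1, move →, go to p2
p2 | 1[1].1101   read 1 → write ., move →, go to p0
p0 | 1.[.]1101   read . → write 1, move ←, go to p3
p3 | 1[.]11101   read . → write 1, move →, go to p2
p2 | 11[1]1101   read 1 → write ., move →, go to p0
p0 | 11.[1]101   read 1 → write 0, move ·, go to p3
p3 | 11.[0]101   read 0 → write ., move ←, go to p0
p0 | 11[.].101   read . → write 1, move ←, go to p3
p3 | 1[1]1.101   read 1 → write ., move →, go to p1
p1 | 1.[1].101
The non-blank tape span at halt is 1.1.101.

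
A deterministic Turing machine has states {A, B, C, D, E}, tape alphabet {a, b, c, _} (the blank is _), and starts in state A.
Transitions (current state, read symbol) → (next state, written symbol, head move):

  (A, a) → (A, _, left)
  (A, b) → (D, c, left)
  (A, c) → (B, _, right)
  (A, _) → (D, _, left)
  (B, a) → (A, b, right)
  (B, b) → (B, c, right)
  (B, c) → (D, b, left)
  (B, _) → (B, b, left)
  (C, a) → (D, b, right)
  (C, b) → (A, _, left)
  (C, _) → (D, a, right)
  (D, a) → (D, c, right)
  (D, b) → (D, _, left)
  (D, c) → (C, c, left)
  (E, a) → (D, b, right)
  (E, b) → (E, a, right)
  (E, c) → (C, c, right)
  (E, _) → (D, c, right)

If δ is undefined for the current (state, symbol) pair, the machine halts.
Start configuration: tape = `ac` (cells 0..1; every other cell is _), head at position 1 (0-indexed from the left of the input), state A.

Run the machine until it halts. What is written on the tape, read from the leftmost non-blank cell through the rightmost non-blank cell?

state=A head=1 tape=_a[c]_   (A,c)→(B,_,right)
state=B head=2 tape=_a_[_]   (B,_)→(B,b,left)
state=B head=1 tape=_a[_]b   (B,_)→(B,b,left)
state=B head=0 tape=_[a]bb   (B,a)→(A,b,right)
state=A head=1 tape=_b[b]b   (A,b)→(D,c,left)
state=D head=0 tape=_[b]cb   (D,b)→(D,_,left)
state=D head=-1 tape=[_]_cb
The non-blank tape span at halt is cb.

cb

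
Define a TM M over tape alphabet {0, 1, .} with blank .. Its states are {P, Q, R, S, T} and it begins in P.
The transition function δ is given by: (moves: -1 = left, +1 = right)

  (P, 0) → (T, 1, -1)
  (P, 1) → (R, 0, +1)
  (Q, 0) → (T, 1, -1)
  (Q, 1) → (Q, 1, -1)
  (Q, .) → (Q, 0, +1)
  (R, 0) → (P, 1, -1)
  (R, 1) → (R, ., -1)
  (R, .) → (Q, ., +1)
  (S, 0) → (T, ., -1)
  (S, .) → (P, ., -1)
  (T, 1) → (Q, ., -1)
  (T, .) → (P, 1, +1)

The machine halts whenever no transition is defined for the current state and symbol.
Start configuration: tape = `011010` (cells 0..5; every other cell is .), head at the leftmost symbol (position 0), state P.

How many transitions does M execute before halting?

8

state=P head=0 tape=..[0]11010   (P,0)→(T,1,-1)
state=T head=-1 tape=.[.]111010   (T,.)→(P,1,+1)
state=P head=0 tape=.1[1]11010   (P,1)→(R,0,+1)
state=R head=1 tape=.10[1]1010   (R,1)→(R,.,-1)
state=R head=0 tape=.1[0].1010   (R,0)→(P,1,-1)
state=P head=-1 tape=.[1]1.1010   (P,1)→(R,0,+1)
state=R head=0 tape=.0[1].1010   (R,1)→(R,.,-1)
state=R head=-1 tape=.[0]..1010   (R,0)→(P,1,-1)
state=P head=-2 tape=[.]1..1010
M halts after 8 transitions.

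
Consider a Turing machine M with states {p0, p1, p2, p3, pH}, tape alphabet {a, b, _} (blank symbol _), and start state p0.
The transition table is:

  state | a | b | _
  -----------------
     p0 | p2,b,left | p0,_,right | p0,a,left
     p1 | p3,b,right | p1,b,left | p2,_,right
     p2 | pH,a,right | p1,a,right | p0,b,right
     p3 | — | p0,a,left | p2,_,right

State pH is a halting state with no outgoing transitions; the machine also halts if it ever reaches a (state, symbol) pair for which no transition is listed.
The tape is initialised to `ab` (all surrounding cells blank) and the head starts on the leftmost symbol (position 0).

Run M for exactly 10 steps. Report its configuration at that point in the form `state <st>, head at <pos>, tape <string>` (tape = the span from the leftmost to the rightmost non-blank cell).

state p0, head at 0, tape bbaa

p0 | _[a]b_   read a → write b, move left, go to p2
p2 | [_]bb_   read _ → write b, move right, go to p0
p0 | b[b]b_   read b → write _, move right, go to p0
p0 | b_[b]_   read b → write _, move right, go to p0
p0 | b__[_]   read _ → write a, move left, go to p0
p0 | b_[_]a   read _ → write a, move left, go to p0
p0 | b[_]aa   read _ → write a, move left, go to p0
p0 | [b]aaa   read b → write _, move right, go to p0
p0 | _[a]aa   read a → write b, move left, go to p2
p2 | [_]baa   read _ → write b, move right, go to p0
p0 | b[b]aa
After 10 steps: state p0, head at 0, tape bbaa.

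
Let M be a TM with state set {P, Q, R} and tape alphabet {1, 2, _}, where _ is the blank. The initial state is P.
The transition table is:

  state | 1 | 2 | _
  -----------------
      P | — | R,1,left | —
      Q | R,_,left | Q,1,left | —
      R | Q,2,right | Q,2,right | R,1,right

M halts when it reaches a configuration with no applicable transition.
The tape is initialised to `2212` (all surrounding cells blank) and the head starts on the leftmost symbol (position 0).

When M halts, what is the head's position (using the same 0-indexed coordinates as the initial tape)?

1

state=P head=0 tape=__[2]212   (P,2)→(R,1,left)
state=R head=-1 tape=_[_]1212   (R,_)→(R,1,right)
state=R head=0 tape=_1[1]212   (R,1)→(Q,2,right)
state=Q head=1 tape=_12[2]12   (Q,2)→(Q,1,left)
state=Q head=0 tape=_1[2]112   (Q,2)→(Q,1,left)
state=Q head=-1 tape=_[1]1112   (Q,1)→(R,_,left)
state=R head=-2 tape=[_]_1112   (R,_)→(R,1,right)
state=R head=-1 tape=1[_]1112   (R,_)→(R,1,right)
state=R head=0 tape=11[1]112   (R,1)→(Q,2,right)
state=Q head=1 tape=112[1]12   (Q,1)→(R,_,left)
state=R head=0 tape=11[2]_12   (R,2)→(Q,2,right)
state=Q head=1 tape=112[_]12
At halt the head is at cell 1.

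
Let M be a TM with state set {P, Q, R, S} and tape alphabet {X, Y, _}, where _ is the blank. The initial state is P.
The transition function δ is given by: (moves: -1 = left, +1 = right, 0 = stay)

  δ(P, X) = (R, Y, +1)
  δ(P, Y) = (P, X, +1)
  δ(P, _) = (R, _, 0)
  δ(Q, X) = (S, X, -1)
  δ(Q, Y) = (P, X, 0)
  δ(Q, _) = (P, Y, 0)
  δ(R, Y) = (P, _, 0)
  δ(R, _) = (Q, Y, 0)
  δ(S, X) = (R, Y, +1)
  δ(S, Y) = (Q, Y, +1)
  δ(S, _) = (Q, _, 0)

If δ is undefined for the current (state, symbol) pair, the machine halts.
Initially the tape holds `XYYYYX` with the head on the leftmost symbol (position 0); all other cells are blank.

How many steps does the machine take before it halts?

state=P head=0 tape=[X]YYYYX   (P,X)→(R,Y,+1)
state=R head=1 tape=Y[Y]YYYX   (R,Y)→(P,_,0)
state=P head=1 tape=Y[_]YYYX   (P,_)→(R,_,0)
state=R head=1 tape=Y[_]YYYX   (R,_)→(Q,Y,0)
state=Q head=1 tape=Y[Y]YYYX   (Q,Y)→(P,X,0)
state=P head=1 tape=Y[X]YYYX   (P,X)→(R,Y,+1)
state=R head=2 tape=YY[Y]YYX   (R,Y)→(P,_,0)
state=P head=2 tape=YY[_]YYX   (P,_)→(R,_,0)
state=R head=2 tape=YY[_]YYX   (R,_)→(Q,Y,0)
state=Q head=2 tape=YY[Y]YYX   (Q,Y)→(P,X,0)
state=P head=2 tape=YY[X]YYX   (P,X)→(R,Y,+1)
state=R head=3 tape=YYY[Y]YX   (R,Y)→(P,_,0)
state=P head=3 tape=YYY[_]YX   (P,_)→(R,_,0)
state=R head=3 tape=YYY[_]YX   (R,_)→(Q,Y,0)
state=Q head=3 tape=YYY[Y]YX   (Q,Y)→(P,X,0)
state=P head=3 tape=YYY[X]YX   (P,X)→(R,Y,+1)
state=R head=4 tape=YYYY[Y]X   (R,Y)→(P,_,0)
state=P head=4 tape=YYYY[_]X   (P,_)→(R,_,0)
state=R head=4 tape=YYYY[_]X   (R,_)→(Q,Y,0)
state=Q head=4 tape=YYYY[Y]X   (Q,Y)→(P,X,0)
state=P head=4 tape=YYYY[X]X   (P,X)→(R,Y,+1)
state=R head=5 tape=YYYYY[X]
M halts after 21 transitions.

21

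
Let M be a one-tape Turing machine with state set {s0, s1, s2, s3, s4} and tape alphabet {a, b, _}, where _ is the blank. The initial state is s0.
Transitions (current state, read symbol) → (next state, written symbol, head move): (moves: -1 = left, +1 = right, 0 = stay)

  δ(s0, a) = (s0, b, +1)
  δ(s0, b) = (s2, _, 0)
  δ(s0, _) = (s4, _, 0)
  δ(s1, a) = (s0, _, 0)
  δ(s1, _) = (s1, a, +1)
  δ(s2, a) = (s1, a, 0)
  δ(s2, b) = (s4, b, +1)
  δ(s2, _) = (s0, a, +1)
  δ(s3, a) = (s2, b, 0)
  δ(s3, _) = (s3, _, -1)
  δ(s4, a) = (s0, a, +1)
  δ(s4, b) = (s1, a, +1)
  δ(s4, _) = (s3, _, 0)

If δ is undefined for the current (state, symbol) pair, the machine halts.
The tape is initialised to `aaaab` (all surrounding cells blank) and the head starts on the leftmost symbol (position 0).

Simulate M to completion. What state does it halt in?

state=s0 head=0 tape=[a]aaab_   (s0,a)→(s0,b,+1)
state=s0 head=1 tape=b[a]aab_   (s0,a)→(s0,b,+1)
state=s0 head=2 tape=bb[a]ab_   (s0,a)→(s0,b,+1)
state=s0 head=3 tape=bbb[a]b_   (s0,a)→(s0,b,+1)
state=s0 head=4 tape=bbbb[b]_   (s0,b)→(s2,_,0)
state=s2 head=4 tape=bbbb[_]_   (s2,_)→(s0,a,+1)
state=s0 head=5 tape=bbbba[_]   (s0,_)→(s4,_,0)
state=s4 head=5 tape=bbbba[_]   (s4,_)→(s3,_,0)
state=s3 head=5 tape=bbbba[_]   (s3,_)→(s3,_,-1)
state=s3 head=4 tape=bbbb[a]_   (s3,a)→(s2,b,0)
state=s2 head=4 tape=bbbb[b]_   (s2,b)→(s4,b,+1)
state=s4 head=5 tape=bbbbb[_]   (s4,_)→(s3,_,0)
state=s3 head=5 tape=bbbbb[_]   (s3,_)→(s3,_,-1)
state=s3 head=4 tape=bbbb[b]_
No transition is defined for (s3, b); M halts in state s3.

s3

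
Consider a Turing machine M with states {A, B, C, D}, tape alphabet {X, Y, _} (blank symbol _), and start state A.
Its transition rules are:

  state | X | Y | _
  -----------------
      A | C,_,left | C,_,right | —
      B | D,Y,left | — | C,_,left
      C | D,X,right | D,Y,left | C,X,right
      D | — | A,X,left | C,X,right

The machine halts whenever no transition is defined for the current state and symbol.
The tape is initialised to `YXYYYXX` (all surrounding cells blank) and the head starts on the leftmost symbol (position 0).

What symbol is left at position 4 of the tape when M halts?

X

state=A head=0 tape=[Y]XYYYXX   (A,Y)→(C,_,right)
state=C head=1 tape=_[X]YYYXX   (C,X)→(D,X,right)
state=D head=2 tape=_X[Y]YYXX   (D,Y)→(A,X,left)
state=A head=1 tape=_[X]XYYXX   (A,X)→(C,_,left)
state=C head=0 tape=[_]_XYYXX   (C,_)→(C,X,right)
state=C head=1 tape=X[_]XYYXX   (C,_)→(C,X,right)
state=C head=2 tape=XX[X]YYXX   (C,X)→(D,X,right)
state=D head=3 tape=XXX[Y]YXX   (D,Y)→(A,X,left)
state=A head=2 tape=XX[X]XYXX   (A,X)→(C,_,left)
state=C head=1 tape=X[X]_XYXX   (C,X)→(D,X,right)
state=D head=2 tape=XX[_]XYXX   (D,_)→(C,X,right)
state=C head=3 tape=XXX[X]YXX   (C,X)→(D,X,right)
state=D head=4 tape=XXXX[Y]XX   (D,Y)→(A,X,left)
state=A head=3 tape=XXX[X]XXX   (A,X)→(C,_,left)
state=C head=2 tape=XX[X]_XXX   (C,X)→(D,X,right)
state=D head=3 tape=XXX[_]XXX   (D,_)→(C,X,right)
state=C head=4 tape=XXXX[X]XX   (C,X)→(D,X,right)
state=D head=5 tape=XXXXX[X]X
Cell 4 holds X when M halts.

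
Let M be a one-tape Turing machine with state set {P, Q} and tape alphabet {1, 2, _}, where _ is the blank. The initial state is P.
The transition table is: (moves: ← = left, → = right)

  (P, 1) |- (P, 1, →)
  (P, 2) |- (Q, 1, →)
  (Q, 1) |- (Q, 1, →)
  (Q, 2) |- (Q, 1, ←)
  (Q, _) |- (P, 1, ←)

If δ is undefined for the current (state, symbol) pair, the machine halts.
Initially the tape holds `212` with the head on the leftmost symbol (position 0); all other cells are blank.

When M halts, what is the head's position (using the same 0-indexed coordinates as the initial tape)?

4

P | [2]12__   read 2 → write 1, move →, go to Q
Q | 1[1]2__   read 1 → write 1, move →, go to Q
Q | 11[2]__   read 2 → write 1, move ←, go to Q
Q | 1[1]1__   read 1 → write 1, move →, go to Q
Q | 11[1]__   read 1 → write 1, move →, go to Q
Q | 111[_]_   read _ → write 1, move ←, go to P
P | 11[1]1_   read 1 → write 1, move →, go to P
P | 111[1]_   read 1 → write 1, move →, go to P
P | 1111[_]
At halt the head is at cell 4.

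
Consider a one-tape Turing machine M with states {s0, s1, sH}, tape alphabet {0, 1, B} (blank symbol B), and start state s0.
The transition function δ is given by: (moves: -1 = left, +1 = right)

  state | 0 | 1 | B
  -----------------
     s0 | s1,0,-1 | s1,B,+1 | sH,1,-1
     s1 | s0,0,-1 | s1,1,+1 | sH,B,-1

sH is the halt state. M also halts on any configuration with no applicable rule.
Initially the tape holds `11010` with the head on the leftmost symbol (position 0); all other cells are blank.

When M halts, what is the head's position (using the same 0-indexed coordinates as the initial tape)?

state=s0 head=0 tape=[1]1010   (s0,1)→(s1,B,+1)
state=s1 head=1 tape=B[1]010   (s1,1)→(s1,1,+1)
state=s1 head=2 tape=B1[0]10   (s1,0)→(s0,0,-1)
state=s0 head=1 tape=B[1]010   (s0,1)→(s1,B,+1)
state=s1 head=2 tape=BB[0]10   (s1,0)→(s0,0,-1)
state=s0 head=1 tape=B[B]010   (s0,B)→(sH,1,-1)
state=sH head=0 tape=[B]1010
At halt the head is at cell 0.

0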